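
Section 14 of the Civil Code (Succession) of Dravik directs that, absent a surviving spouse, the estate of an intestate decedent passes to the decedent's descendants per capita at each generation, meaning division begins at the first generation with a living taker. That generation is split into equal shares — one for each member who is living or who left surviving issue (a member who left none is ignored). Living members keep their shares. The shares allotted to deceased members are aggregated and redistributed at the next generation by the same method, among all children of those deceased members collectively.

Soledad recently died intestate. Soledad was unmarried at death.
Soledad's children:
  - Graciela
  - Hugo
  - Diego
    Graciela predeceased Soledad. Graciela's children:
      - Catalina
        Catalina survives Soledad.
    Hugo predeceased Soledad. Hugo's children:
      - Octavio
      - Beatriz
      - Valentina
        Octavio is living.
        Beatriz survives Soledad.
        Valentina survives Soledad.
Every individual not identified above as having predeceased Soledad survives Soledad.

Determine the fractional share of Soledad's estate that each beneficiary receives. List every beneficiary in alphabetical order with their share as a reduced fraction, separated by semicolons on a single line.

There is no surviving spouse, so the entire estate passes to Soledad's descendants per capita at each generation.
At generation 1 (Graciela, Hugo, Diego) there are 3 shares of (1)/3 = 1/3 each.
Living: Diego — each takes 1/3.
Deceased: Graciela and Hugo. Their combined 2/3 is pooled and carried to generation 2.
At generation 2 (Catalina, Octavio, Beatriz, Valentina) there are 4 shares of (2/3)/4 = 1/6 each.
Living: Catalina, Octavio, Beatriz, and Valentina — each takes 1/6.

Beatriz 1/6; Catalina 1/6; Diego 1/3; Octavio 1/6; Valentina 1/6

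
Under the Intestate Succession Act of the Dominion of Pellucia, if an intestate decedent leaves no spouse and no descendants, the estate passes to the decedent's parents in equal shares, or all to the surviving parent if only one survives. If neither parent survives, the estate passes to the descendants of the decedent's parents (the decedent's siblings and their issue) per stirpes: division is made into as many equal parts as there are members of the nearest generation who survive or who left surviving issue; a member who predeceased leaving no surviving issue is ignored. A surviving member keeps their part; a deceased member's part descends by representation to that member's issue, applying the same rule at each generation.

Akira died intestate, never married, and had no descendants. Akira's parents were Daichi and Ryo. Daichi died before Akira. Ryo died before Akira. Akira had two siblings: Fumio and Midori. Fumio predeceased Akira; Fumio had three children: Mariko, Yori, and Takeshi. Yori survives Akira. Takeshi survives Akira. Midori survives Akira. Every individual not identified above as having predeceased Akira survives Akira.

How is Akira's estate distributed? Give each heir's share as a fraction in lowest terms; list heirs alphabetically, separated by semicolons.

Mariko 1/6; Midori 1/2; Takeshi 1/6; Yori 1/6

Neither parent survives and there are no descendants, so the estate passes to Akira's siblings and their issue per stirpes.
The estate is divided into 2 equal shares of 1/2 among Fumio, Midori.
Fumio predeceased; the 1/2 allotted to Fumio's branch passes to Fumio's issue by representation.
The 1/2 is divided into 3 equal shares of 1/6 among Mariko, Yori, Takeshi.
Mariko is living and takes 1/6.
Yori is living and takes 1/6.
Takeshi is living and takes 1/6.
Midori is living and takes 1/2.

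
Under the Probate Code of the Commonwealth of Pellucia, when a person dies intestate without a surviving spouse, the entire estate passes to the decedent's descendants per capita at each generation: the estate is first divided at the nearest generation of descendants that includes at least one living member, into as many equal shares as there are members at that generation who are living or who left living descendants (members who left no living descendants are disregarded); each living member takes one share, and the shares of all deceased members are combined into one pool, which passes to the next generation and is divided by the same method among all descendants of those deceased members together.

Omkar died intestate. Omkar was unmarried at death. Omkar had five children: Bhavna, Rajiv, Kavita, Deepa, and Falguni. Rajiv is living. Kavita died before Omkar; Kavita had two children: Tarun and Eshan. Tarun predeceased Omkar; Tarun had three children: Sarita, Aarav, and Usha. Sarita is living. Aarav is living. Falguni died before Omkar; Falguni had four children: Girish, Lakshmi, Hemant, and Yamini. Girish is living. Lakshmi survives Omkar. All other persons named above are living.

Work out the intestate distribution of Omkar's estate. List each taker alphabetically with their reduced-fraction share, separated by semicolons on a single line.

There is no surviving spouse, so the entire estate passes to Omkar's descendants per capita at each generation.
At generation 1 (Bhavna, Rajiv, Kavita, Deepa, Falguni) there are 5 shares of (1)/5 = 1/5 each.
Living: Bhavna, Rajiv, and Deepa — each takes 1/5.
Deceased: Kavita and Falguni. Their combined 2/5 is pooled and carried to generation 2.
At generation 2 (Tarun, Eshan, Girish, Lakshmi, Hemant, Yamini) there are 6 shares of (2/5)/6 = 1/15 each.
Living: Eshan, Girish, Lakshmi, Hemant, and Yamini — each takes 1/15.
Deceased: Tarun. That 1/15 share is carried to generation 3.
At generation 3 (Sarita, Aarav, Usha) there are 3 shares of (1/15)/3 = 1/45 each.
Living: Sarita, Aarav, and Usha — each takes 1/45.

Aarav 1/45; Bhavna 1/5; Deepa 1/5; Eshan 1/15; Girish 1/15; Hemant 1/15; Lakshmi 1/15; Rajiv 1/5; Sarita 1/45; Usha 1/45; Yamini 1/15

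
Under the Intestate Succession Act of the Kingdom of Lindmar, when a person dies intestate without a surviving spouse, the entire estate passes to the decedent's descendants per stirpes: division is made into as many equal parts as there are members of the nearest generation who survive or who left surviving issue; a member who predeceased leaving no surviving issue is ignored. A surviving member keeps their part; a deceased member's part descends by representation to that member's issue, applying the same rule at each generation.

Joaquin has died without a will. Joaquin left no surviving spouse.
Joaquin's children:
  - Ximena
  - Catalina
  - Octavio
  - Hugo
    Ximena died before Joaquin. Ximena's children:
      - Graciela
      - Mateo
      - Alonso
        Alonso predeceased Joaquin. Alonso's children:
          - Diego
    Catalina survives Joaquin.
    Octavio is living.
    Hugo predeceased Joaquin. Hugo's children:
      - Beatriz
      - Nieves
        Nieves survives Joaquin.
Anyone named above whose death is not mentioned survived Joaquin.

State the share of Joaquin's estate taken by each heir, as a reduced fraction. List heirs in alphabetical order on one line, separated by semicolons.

Beatriz 1/8; Catalina 1/4; Diego 1/12; Graciela 1/12; Mateo 1/12; Nieves 1/8; Octavio 1/4

There is no surviving spouse, so the entire estate passes to Joaquin's descendants per stirpes.
The estate is divided into 4 equal shares of 1/4 among Ximena, Catalina, Octavio, Hugo.
Ximena predeceased; the 1/4 allotted to Ximena's branch passes to Ximena's issue by representation.
The 1/4 is divided into 3 equal shares of 1/12 among Graciela, Mateo, Alonso.
Graciela is living and takes 1/12.
Mateo is living and takes 1/12.
Alonso predeceased; the 1/12 allotted to Alonso's branch passes to Alonso's issue by representation.
Diego is the sole taker at this level and receives the full 1/12.
Catalina is living and takes 1/4.
Octavio is living and takes 1/4.
Hugo predeceased; the 1/4 allotted to Hugo's branch passes to Hugo's issue by representation.
The 1/4 is divided into 2 equal shares of 1/8 among Beatriz, Nieves.
Beatriz is living and takes 1/8.
Nieves is living and takes 1/8.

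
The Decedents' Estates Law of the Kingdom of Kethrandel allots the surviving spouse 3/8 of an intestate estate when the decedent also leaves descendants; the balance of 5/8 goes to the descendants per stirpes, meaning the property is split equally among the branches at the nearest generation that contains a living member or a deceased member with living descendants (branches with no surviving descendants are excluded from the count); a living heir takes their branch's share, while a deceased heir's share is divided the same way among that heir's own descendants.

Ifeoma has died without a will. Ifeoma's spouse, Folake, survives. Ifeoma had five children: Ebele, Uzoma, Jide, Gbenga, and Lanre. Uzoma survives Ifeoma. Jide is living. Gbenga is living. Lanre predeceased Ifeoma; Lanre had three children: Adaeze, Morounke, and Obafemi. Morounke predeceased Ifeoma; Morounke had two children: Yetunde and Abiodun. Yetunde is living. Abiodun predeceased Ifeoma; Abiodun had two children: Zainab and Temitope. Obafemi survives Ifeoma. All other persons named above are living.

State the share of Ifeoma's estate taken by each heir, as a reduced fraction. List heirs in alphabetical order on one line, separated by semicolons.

Folake, as surviving spouse, takes 3/8.
The remaining 5/8 passes to Ifeoma's descendants per stirpes.
The 5/8 is divided into 5 equal shares of 1/8 among Ebele, Uzoma, Jide, Gbenga, Lanre.
Ebele is living and takes 1/8.
Uzoma is living and takes 1/8.
Jide is living and takes 1/8.
Gbenga is living and takes 1/8.
Lanre predeceased; the 1/8 allotted to Lanre's branch passes to Lanre's issue by representation.
The 1/8 is divided into 3 equal shares of 1/24 among Adaeze, Morounke, Obafemi.
Adaeze is living and takes 1/24.
Morounke predeceased; the 1/24 allotted to Morounke's branch passes to Morounke's issue by representation.
The 1/24 is divided into 2 equal shares of 1/48 among Yetunde, Abiodun.
Yetunde is living and takes 1/48.
Abiodun predeceased; the 1/48 allotted to Abiodun's branch passes to Abiodun's issue by representation.
The 1/48 is divided into 2 equal shares of 1/96 among Zainab, Temitope.
Zainab is living and takes 1/96.
Temitope is living and takes 1/96.
Obafemi is living and takes 1/24.

Adaeze 1/24; Ebele 1/8; Folake 3/8; Gbenga 1/8; Jide 1/8; Obafemi 1/24; Temitope 1/96; Uzoma 1/8; Yetunde 1/48; Zainab 1/96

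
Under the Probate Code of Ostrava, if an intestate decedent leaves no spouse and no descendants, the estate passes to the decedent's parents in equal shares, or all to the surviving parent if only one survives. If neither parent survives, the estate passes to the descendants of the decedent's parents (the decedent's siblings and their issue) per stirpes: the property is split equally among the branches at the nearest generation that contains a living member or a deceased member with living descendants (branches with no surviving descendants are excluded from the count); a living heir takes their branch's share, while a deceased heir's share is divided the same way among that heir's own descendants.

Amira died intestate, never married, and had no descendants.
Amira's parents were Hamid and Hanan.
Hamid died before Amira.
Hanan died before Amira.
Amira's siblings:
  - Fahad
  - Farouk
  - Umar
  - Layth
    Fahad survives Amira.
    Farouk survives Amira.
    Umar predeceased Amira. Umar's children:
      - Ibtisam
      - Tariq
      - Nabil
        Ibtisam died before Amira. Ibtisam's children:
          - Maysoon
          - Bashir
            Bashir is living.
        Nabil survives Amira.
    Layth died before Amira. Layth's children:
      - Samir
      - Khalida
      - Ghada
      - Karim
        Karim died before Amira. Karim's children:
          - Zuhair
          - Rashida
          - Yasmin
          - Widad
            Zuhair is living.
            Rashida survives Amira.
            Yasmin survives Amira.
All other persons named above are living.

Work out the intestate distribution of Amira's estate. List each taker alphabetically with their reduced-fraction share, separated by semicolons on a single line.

Bashir 1/24; Fahad 1/4; Farouk 1/4; Ghada 1/16; Khalida 1/16; Maysoon 1/24; Nabil 1/12; Rashida 1/64; Samir 1/16; Tariq 1/12; Widad 1/64; Yasmin 1/64; Zuhair 1/64

Neither parent survives and there are no descendants, so the estate passes to Amira's siblings and their issue per stirpes.
The estate is divided into 4 equal shares of 1/4 among Fahad, Farouk, Umar, Layth.
Fahad is living and takes 1/4.
Farouk is living and takes 1/4.
Umar predeceased; the 1/4 allotted to Umar's branch passes to Umar's issue by representation.
The 1/4 is divided into 3 equal shares of 1/12 among Ibtisam, Tariq, Nabil.
Ibtisam predeceased; the 1/12 allotted to Ibtisam's branch passes to Ibtisam's issue by representation.
The 1/12 is divided into 2 equal shares of 1/24 among Maysoon, Bashir.
Maysoon is living and takes 1/24.
Bashir is living and takes 1/24.
Tariq is living and takes 1/12.
Nabil is living and takes 1/12.
Layth predeceased; the 1/4 allotted to Layth's branch passes to Layth's issue by representation.
The 1/4 is divided into 4 equal shares of 1/16 among Samir, Khalida, Ghada, Karim.
Samir is living and takes 1/16.
Khalida is living and takes 1/16.
Ghada is living and takes 1/16.
Karim predeceased; the 1/16 allotted to Karim's branch passes to Karim's issue by representation.
The 1/16 is divided into 4 equal shares of 1/64 among Zuhair, Rashida, Yasmin, Widad.
Zuhair is living and takes 1/64.
Rashida is living and takes 1/64.
Yasmin is living and takes 1/64.
Widad is living and takes 1/64.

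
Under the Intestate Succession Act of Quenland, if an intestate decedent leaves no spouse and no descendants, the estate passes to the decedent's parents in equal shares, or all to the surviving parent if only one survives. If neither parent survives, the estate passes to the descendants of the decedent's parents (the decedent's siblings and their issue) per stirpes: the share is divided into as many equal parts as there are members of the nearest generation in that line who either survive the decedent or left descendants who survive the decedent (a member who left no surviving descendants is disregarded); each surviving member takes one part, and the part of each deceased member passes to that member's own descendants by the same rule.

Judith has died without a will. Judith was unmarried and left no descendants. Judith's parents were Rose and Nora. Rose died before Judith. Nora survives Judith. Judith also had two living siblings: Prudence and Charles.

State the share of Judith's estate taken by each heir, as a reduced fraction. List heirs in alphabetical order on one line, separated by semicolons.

Only one parent, Nora, survives, so Nora takes the entire estate. The siblings take nothing because a surviving parent has priority.

Nora 1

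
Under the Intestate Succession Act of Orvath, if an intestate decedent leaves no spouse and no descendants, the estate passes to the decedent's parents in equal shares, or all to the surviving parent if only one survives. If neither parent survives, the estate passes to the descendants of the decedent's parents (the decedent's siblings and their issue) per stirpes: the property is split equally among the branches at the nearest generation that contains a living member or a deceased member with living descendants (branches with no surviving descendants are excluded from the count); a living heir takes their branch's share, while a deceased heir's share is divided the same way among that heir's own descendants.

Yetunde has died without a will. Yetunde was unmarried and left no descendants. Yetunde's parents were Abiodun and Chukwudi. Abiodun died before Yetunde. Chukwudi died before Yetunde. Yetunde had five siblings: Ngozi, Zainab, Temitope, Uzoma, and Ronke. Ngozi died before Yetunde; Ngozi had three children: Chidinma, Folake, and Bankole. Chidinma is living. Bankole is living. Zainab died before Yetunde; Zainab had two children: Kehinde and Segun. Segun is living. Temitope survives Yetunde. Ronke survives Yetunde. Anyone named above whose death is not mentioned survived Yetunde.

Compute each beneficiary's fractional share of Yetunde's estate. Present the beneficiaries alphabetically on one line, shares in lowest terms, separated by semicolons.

Neither parent survives and there are no descendants, so the estate passes to Yetunde's siblings and their issue per stirpes.
The estate is divided into 5 equal shares of 1/5 among Ngozi, Zainab, Temitope, Uzoma, Ronke.
Ngozi predeceased; the 1/5 allotted to Ngozi's branch passes to Ngozi's issue by representation.
The 1/5 is divided into 3 equal shares of 1/15 among Chidinma, Folake, Bankole.
Chidinma is living and takes 1/15.
Folake is living and takes 1/15.
Bankole is living and takes 1/15.
Zainab predeceased; the 1/5 allotted to Zainab's branch passes to Zainab's issue by representation.
The 1/5 is divided into 2 equal shares of 1/10 among Kehinde, Segun.
Kehinde is living and takes 1/10.
Segun is living and takes 1/10.
Temitope is living and takes 1/5.
Uzoma is living and takes 1/5.
Ronke is living and takes 1/5.

Bankole 1/15; Chidinma 1/15; Folake 1/15; Kehinde 1/10; Ronke 1/5; Segun 1/10; Temitope 1/5; Uzoma 1/5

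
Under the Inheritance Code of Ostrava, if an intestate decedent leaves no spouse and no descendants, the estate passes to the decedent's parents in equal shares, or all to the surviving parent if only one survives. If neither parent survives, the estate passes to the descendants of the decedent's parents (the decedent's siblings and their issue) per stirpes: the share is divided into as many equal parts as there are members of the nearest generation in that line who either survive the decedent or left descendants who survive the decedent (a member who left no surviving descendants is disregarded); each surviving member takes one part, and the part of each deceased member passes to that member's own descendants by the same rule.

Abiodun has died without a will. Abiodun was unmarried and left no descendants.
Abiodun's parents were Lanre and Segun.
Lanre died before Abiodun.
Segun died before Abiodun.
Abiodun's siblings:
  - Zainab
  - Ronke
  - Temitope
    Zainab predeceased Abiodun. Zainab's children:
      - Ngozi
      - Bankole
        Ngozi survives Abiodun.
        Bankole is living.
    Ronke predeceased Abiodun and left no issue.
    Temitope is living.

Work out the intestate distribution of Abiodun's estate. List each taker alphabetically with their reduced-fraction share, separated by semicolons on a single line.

Neither parent survives and there are no descendants, so the estate passes to Abiodun's siblings and their issue per stirpes.
Ronke left no surviving issue, so that branch lapses and is disregarded.
The estate is divided into 2 equal shares of 1/2 among Zainab, Temitope.
Zainab predeceased; the 1/2 allotted to Zainab's branch passes to Zainab's issue by representation.
The 1/2 is divided into 2 equal shares of 1/4 among Ngozi, Bankole.
Ngozi is living and takes 1/4.
Bankole is living and takes 1/4.
Temitope is living and takes 1/2.

Bankole 1/4; Ngozi 1/4; Temitope 1/2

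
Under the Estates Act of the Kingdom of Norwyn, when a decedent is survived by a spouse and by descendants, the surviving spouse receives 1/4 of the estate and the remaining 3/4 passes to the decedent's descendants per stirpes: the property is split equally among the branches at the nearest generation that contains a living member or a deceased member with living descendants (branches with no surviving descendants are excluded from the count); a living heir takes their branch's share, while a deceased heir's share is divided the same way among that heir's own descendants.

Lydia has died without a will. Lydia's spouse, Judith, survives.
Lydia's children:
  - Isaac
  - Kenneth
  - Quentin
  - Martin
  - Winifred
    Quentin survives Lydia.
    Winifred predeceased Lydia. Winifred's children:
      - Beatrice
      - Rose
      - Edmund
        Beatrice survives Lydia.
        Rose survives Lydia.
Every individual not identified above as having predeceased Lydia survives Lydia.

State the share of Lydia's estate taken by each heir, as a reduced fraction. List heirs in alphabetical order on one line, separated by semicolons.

Judith, as surviving spouse, takes 1/4.
The remaining 3/4 passes to Lydia's descendants per stirpes.
The 3/4 is divided into 5 equal shares of 3/20 among Isaac, Kenneth, Quentin, Martin, Winifred.
Isaac is living and takes 3/20.
Kenneth is living and takes 3/20.
Quentin is living and takes 3/20.
Martin is living and takes 3/20.
Winifred predeceased; the 3/20 allotted to Winifred's branch passes to Winifred's issue by representation.
The 3/20 is divided into 3 equal shares of 1/20 among Beatrice, Rose, Edmund.
Beatrice is living and takes 1/20.
Rose is living and takes 1/20.
Edmund is living and takes 1/20.

Beatrice 1/20; Edmund 1/20; Isaac 3/20; Judith 1/4; Kenneth 3/20; Martin 3/20; Quentin 3/20; Rose 1/20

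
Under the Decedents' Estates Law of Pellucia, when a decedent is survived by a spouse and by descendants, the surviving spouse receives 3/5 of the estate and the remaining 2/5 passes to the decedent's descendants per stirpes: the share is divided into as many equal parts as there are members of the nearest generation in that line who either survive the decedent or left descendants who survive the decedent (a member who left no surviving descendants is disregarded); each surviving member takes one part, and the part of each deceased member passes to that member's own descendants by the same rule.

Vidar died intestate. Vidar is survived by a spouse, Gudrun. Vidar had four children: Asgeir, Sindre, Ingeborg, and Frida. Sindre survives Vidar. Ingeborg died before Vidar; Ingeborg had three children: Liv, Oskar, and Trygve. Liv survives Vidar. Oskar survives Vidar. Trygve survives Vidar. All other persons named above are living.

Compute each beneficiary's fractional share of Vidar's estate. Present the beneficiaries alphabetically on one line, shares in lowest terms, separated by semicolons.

Asgeir 1/10; Frida 1/10; Gudrun 3/5; Liv 1/30; Oskar 1/30; Sindre 1/10; Trygve 1/30

Gudrun, as surviving spouse, takes 3/5.
The remaining 2/5 passes to Vidar's descendants per stirpes.
The 2/5 is divided into 4 equal shares of 1/10 among Asgeir, Sindre, Ingeborg, Frida.
Asgeir is living and takes 1/10.
Sindre is living and takes 1/10.
Ingeborg predeceased; the 1/10 allotted to Ingeborg's branch passes to Ingeborg's issue by representation.
The 1/10 is divided into 3 equal shares of 1/30 among Liv, Oskar, Trygve.
Liv is living and takes 1/30.
Oskar is living and takes 1/30.
Trygve is living and takes 1/30.
Frida is living and takes 1/10.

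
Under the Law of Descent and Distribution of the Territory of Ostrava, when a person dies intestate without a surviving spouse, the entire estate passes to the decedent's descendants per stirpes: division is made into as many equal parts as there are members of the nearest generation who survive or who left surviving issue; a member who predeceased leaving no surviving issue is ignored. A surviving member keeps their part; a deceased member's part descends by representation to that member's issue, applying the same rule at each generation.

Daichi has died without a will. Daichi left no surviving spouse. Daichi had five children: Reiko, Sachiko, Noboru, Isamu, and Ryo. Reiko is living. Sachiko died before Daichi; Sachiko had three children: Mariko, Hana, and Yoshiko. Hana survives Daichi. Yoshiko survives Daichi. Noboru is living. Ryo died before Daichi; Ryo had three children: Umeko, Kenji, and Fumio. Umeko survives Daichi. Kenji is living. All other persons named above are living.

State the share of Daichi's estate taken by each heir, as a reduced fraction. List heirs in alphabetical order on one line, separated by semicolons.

There is no surviving spouse, so the entire estate passes to Daichi's descendants per stirpes.
The estate is divided into 5 equal shares of 1/5 among Reiko, Sachiko, Noboru, Isamu, Ryo.
Reiko is living and takes 1/5.
Sachiko predeceased; the 1/5 allotted to Sachiko's branch passes to Sachiko's issue by representation.
The 1/5 is divided into 3 equal shares of 1/15 among Mariko, Hana, Yoshiko.
Mariko is living and takes 1/15.
Hana is living and takes 1/15.
Yoshiko is living and takes 1/15.
Noboru is living and takes 1/5.
Isamu is living and takes 1/5.
Ryo predeceased; the 1/5 allotted to Ryo's branch passes to Ryo's issue by representation.
The 1/5 is divided into 3 equal shares of 1/15 among Umeko, Kenji, Fumio.
Umeko is living and takes 1/15.
Kenji is living and takes 1/15.
Fumio is living and takes 1/15.

Fumio 1/15; Hana 1/15; Isamu 1/5; Kenji 1/15; Mariko 1/15; Noboru 1/5; Reiko 1/5; Umeko 1/15; Yoshiko 1/15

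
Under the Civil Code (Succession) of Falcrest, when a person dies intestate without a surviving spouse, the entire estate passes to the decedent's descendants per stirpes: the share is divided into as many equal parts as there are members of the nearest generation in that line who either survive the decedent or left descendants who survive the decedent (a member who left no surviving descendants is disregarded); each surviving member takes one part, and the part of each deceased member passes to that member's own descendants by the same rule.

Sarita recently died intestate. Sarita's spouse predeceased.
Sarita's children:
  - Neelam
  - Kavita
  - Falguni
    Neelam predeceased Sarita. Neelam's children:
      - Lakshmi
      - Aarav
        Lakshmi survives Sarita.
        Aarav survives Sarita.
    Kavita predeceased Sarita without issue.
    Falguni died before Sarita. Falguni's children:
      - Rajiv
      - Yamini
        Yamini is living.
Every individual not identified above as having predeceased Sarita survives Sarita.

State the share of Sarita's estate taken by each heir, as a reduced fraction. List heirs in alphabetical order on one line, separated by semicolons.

Aarav 1/4; Lakshmi 1/4; Rajiv 1/4; Yamini 1/4

There is no surviving spouse, so the entire estate passes to Sarita's descendants per stirpes.
Kavita left no surviving issue, so that branch lapses and is disregarded.
The estate is divided into 2 equal shares of 1/2 among Neelam, Falguni.
Neelam predeceased; the 1/2 allotted to Neelam's branch passes to Neelam's issue by representation.
The 1/2 is divided into 2 equal shares of 1/4 among Lakshmi, Aarav.
Lakshmi is living and takes 1/4.
Aarav is living and takes 1/4.
Falguni predeceased; the 1/2 allotted to Falguni's branch passes to Falguni's issue by representation.
The 1/2 is divided into 2 equal shares of 1/4 among Rajiv, Yamini.
Rajiv is living and takes 1/4.
Yamini is living and takes 1/4.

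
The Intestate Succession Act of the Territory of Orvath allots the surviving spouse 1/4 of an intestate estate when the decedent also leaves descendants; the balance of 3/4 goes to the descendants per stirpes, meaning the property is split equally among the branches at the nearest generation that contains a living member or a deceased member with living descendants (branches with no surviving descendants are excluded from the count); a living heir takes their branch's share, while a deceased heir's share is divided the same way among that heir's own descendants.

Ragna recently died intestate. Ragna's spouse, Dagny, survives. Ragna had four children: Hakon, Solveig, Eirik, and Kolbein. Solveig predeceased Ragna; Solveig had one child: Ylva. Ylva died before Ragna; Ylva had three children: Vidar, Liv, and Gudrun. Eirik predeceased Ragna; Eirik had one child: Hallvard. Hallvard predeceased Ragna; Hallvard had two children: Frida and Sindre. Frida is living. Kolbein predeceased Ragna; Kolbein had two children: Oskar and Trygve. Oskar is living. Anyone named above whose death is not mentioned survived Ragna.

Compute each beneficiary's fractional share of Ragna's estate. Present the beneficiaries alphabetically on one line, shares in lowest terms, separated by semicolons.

Dagny 1/4; Frida 3/32; Gudrun 1/16; Hakon 3/16; Liv 1/16; Oskar 3/32; Sindre 3/32; Trygve 3/32; Vidar 1/16

Dagny, as surviving spouse, takes 1/4.
The remaining 3/4 passes to Ragna's descendants per stirpes.
The 3/4 is divided into 4 equal shares of 3/16 among Hakon, Solveig, Eirik, Kolbein.
Hakon is living and takes 3/16.
Solveig predeceased; the 3/16 allotted to Solveig's branch passes to Solveig's issue by representation.
Ylva's line is the sole branch at this level, so the full 3/16 passes to Ylva's issue by representation.
The 3/16 is divided into 3 equal shares of 1/16 among Vidar, Liv, Gudrun.
Vidar is living and takes 1/16.
Liv is living and takes 1/16.
Gudrun is living and takes 1/16.
Eirik predeceased; the 3/16 allotted to Eirik's branch passes to Eirik's issue by representation.
Hallvard's line is the sole branch at this level, so the full 3/16 passes to Hallvard's issue by representation.
The 3/16 is divided into 2 equal shares of 3/32 among Frida, Sindre.
Frida is living and takes 3/32.
Sindre is living and takes 3/32.
Kolbein predeceased; the 3/16 allotted to Kolbein's branch passes to Kolbein's issue by representation.
The 3/16 is divided into 2 equal shares of 3/32 among Oskar, Trygve.
Oskar is living and takes 3/32.
Trygve is living and takes 3/32.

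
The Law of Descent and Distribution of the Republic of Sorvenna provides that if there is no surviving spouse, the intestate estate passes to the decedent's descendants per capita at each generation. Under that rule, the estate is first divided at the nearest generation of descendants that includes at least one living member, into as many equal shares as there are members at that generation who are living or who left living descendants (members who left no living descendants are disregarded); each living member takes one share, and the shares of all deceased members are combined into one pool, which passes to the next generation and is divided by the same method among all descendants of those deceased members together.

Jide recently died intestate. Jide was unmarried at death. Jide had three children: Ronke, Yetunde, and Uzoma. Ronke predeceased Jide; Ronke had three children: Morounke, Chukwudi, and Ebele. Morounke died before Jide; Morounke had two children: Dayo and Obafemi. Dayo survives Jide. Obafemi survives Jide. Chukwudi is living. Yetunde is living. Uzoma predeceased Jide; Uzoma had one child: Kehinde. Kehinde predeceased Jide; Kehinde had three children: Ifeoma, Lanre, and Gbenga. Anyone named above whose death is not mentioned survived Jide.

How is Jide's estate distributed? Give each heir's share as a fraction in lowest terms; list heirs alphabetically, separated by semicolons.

Chukwudi 1/6; Dayo 1/15; Ebele 1/6; Gbenga 1/15; Ifeoma 1/15; Lanre 1/15; Obafemi 1/15; Yetunde 1/3

There is no surviving spouse, so the entire estate passes to Jide's descendants per capita at each generation.
At generation 1 (Ronke, Yetunde, Uzoma) there are 3 shares of (1)/3 = 1/3 each.
Living: Yetunde — each takes 1/3.
Deceased: Ronke and Uzoma. Their combined 2/3 is pooled and carried to generation 2.
At generation 2 (Morounke, Chukwudi, Ebele, Kehinde) there are 4 shares of (2/3)/4 = 1/6 each.
Living: Chukwudi and Ebele — each takes 1/6.
Deceased: Morounke and Kehinde. Their combined 1/3 is pooled and carried to generation 3.
At generation 3 (Dayo, Obafemi, Ifeoma, Lanre, Gbenga) there are 5 shares of (1/3)/5 = 1/15 each.
Living: Dayo, Obafemi, Ifeoma, Lanre, and Gbenga — each takes 1/15.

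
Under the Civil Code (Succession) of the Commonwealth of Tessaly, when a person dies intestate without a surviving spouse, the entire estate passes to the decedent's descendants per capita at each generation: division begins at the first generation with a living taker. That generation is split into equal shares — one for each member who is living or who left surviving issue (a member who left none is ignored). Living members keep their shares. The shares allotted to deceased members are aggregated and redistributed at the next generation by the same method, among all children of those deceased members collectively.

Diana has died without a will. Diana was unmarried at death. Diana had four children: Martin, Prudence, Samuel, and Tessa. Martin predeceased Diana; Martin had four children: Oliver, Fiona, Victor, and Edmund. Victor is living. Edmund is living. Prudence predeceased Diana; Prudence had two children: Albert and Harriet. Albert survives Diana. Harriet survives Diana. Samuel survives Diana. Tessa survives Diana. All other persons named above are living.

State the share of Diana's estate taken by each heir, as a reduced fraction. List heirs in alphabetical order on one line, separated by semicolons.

Albert 1/12; Edmund 1/12; Fiona 1/12; Harriet 1/12; Oliver 1/12; Samuel 1/4; Tessa 1/4; Victor 1/12

There is no surviving spouse, so the entire estate passes to Diana's descendants per capita at each generation.
At generation 1 (Martin, Prudence, Samuel, Tessa) there are 4 shares of (1)/4 = 1/4 each.
Living: Samuel and Tessa — each takes 1/4.
Deceased: Martin and Prudence. Their combined 1/2 is pooled and carried to generation 2.
At generation 2 (Oliver, Fiona, Victor, Edmund, Albert, Harriet) there are 6 shares of (1/2)/6 = 1/12 each.
Living: Oliver, Fiona, Victor, Edmund, Albert, and Harriet — each takes 1/12.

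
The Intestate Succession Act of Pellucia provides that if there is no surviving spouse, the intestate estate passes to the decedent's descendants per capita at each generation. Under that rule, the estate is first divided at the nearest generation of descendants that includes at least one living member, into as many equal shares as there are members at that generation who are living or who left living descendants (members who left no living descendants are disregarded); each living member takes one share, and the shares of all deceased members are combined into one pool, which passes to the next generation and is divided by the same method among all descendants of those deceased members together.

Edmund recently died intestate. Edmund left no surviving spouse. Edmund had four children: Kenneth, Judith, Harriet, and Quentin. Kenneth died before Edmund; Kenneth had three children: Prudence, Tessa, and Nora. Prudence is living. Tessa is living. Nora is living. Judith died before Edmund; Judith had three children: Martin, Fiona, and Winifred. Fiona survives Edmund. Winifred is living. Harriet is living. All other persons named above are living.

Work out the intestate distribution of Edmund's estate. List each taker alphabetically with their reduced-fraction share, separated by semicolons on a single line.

Fiona 1/12; Harriet 1/4; Martin 1/12; Nora 1/12; Prudence 1/12; Quentin 1/4; Tessa 1/12; Winifred 1/12

There is no surviving spouse, so the entire estate passes to Edmund's descendants per capita at each generation.
At generation 1 (Kenneth, Judith, Harriet, Quentin) there are 4 shares of (1)/4 = 1/4 each.
Living: Harriet and Quentin — each takes 1/4.
Deceased: Kenneth and Judith. Their combined 1/2 is pooled and carried to generation 2.
At generation 2 (Prudence, Tessa, Nora, Martin, Fiona, Winifred) there are 6 shares of (1/2)/6 = 1/12 each.
Living: Prudence, Tessa, Nora, Martin, Fiona, and Winifred — each takes 1/12.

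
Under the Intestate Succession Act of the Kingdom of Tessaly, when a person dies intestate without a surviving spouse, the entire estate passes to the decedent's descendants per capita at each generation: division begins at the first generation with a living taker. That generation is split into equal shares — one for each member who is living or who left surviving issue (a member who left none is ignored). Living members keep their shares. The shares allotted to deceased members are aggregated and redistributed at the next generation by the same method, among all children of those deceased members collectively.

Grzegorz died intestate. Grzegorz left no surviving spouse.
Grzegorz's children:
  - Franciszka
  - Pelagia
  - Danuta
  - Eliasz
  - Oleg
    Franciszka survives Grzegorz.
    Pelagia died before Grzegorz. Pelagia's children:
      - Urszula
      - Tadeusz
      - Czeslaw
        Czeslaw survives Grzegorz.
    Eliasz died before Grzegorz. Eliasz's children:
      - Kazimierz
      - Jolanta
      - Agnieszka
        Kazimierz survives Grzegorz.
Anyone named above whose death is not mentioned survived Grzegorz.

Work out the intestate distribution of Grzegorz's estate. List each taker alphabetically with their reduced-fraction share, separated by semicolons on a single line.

Agnieszka 1/15; Czeslaw 1/15; Danuta 1/5; Franciszka 1/5; Jolanta 1/15; Kazimierz 1/15; Oleg 1/5; Tadeusz 1/15; Urszula 1/15

There is no surviving spouse, so the entire estate passes to Grzegorz's descendants per capita at each generation.
At generation 1 (Franciszka, Pelagia, Danuta, Eliasz, Oleg) there are 5 shares of (1)/5 = 1/5 each.
Living: Franciszka, Danuta, and Oleg — each takes 1/5.
Deceased: Pelagia and Eliasz. Their combined 2/5 is pooled and carried to generation 2.
At generation 2 (Urszula, Tadeusz, Czeslaw, Kazimierz, Jolanta, Agnieszka) there are 6 shares of (2/5)/6 = 1/15 each.
Living: Urszula, Tadeusz, Czeslaw, Kazimierz, Jolanta, and Agnieszka — each takes 1/15.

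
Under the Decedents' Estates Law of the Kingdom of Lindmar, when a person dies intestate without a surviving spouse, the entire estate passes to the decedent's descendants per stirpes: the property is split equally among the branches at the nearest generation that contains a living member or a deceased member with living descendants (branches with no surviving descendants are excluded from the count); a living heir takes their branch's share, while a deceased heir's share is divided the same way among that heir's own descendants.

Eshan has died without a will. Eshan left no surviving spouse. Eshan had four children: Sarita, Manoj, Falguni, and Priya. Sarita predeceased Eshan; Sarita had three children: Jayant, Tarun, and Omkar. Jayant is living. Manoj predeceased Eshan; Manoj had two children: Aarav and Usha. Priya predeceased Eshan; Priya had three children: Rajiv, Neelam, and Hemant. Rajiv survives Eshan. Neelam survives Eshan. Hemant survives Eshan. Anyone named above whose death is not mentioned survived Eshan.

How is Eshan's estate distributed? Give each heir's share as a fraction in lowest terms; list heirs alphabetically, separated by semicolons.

There is no surviving spouse, so the entire estate passes to Eshan's descendants per stirpes.
The estate is divided into 4 equal shares of 1/4 among Sarita, Manoj, Falguni, Priya.
Sarita predeceased; the 1/4 allotted to Sarita's branch passes to Sarita's issue by representation.
The 1/4 is divided into 3 equal shares of 1/12 among Jayant, Tarun, Omkar.
Jayant is living and takes 1/12.
Tarun is living and takes 1/12.
Omkar is living and takes 1/12.
Manoj predeceased; the 1/4 allotted to Manoj's branch passes to Manoj's issue by representation.
The 1/4 is divided into 2 equal shares of 1/8 among Aarav, Usha.
Aarav is living and takes 1/8.
Usha is living and takes 1/8.
Falguni is living and takes 1/4.
Priya predeceased; the 1/4 allotted to Priya's branch passes to Priya's issue by representation.
The 1/4 is divided into 3 equal shares of 1/12 among Rajiv, Neelam, Hemant.
Rajiv is living and takes 1/12.
Neelam is living and takes 1/12.
Hemant is living and takes 1/12.

Aarav 1/8; Falguni 1/4; Hemant 1/12; Jayant 1/12; Neelam 1/12; Omkar 1/12; Rajiv 1/12; Tarun 1/12; Usha 1/8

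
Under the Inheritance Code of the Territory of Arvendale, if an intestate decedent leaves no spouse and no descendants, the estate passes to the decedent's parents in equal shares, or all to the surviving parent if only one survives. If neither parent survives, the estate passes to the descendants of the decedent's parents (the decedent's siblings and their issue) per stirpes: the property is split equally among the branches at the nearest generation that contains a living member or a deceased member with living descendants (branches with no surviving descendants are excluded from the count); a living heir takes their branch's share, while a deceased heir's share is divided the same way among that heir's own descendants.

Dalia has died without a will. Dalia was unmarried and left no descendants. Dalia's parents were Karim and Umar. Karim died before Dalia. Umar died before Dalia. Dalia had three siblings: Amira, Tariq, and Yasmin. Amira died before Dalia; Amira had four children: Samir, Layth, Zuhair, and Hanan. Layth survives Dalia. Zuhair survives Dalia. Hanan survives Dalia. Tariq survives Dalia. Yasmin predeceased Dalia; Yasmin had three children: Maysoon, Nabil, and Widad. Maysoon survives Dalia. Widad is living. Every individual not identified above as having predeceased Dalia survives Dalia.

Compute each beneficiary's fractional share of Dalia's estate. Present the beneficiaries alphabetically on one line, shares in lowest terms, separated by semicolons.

Hanan 1/12; Layth 1/12; Maysoon 1/9; Nabil 1/9; Samir 1/12; Tariq 1/3; Widad 1/9; Zuhair 1/12

Neither parent survives and there are no descendants, so the estate passes to Dalia's siblings and their issue per stirpes.
The estate is divided into 3 equal shares of 1/3 among Amira, Tariq, Yasmin.
Amira predeceased; the 1/3 allotted to Amira's branch passes to Amira's issue by representation.
The 1/3 is divided into 4 equal shares of 1/12 among Samir, Layth, Zuhair, Hanan.
Samir is living and takes 1/12.
Layth is living and takes 1/12.
Zuhair is living and takes 1/12.
Hanan is living and takes 1/12.
Tariq is living and takes 1/3.
Yasmin predeceased; the 1/3 allotted to Yasmin's branch passes to Yasmin's issue by representation.
The 1/3 is divided into 3 equal shares of 1/9 among Maysoon, Nabil, Widad.
Maysoon is living and takes 1/9.
Nabil is living and takes 1/9.
Widad is living and takes 1/9.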